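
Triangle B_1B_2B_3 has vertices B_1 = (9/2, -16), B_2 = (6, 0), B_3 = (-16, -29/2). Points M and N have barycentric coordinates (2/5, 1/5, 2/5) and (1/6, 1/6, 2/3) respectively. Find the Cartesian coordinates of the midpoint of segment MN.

Barycentric coordinates of the midpoint are the average: (17/60, 11/60, 8/15).
Converting: (17/60)·B_1 + (11/60)·B_2 + (8/15)·B_3 = (-739/120, -184/15).

(-739/120, -184/15)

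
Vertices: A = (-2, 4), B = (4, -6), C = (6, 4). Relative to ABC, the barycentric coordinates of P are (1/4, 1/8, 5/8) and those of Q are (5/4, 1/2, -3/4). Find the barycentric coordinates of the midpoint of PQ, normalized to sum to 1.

Since both coordinate triples sum to 1, the midpoint's barycentrics are the componentwise average.
(1/4+5/4)/2 = 3/4; similarly 5/16 and -1/16.

(3/4, 5/16, -1/16)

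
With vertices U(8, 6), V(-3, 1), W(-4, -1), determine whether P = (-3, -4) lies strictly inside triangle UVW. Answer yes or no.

no

Barycentric coordinates of P: (5/17, -43/17, 55/17).
The three coordinates are positive, negative, positive; a point is interior exactly when all three are positive.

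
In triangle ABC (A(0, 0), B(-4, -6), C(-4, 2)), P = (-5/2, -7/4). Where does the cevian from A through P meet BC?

(-4, -14/5)

Barycentric coordinates of P with respect to ABC: (3/8, 3/8, 1/4).
On side BC the A-coordinate is zero; dropping P's A-weight 3/8 and renormalizing the remaining 3/8 : 1/4 gives weights 3/5, 2/5 on B, C.
Q = (3/5)·(-4, -6) + (2/5)·(-4, 2) = (-4, -14/5).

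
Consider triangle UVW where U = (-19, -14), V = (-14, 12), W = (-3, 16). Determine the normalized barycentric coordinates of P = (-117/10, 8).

Signed area of the reference triangle: [UVW] = ½·((-19)·(12−16) + (-14)·(16−(-14)) + (-3)·(-14−12)) = ½·(76 − 420 + 78) = -133.
[PVW] = ½·((-117/10)·(12−16) + (-14)·(16−8) + (-3)·(8−12)) = ½·(234/5 − 112 + 12) = -133/5, so the U-coordinate is (-133/5)/(-133) = 1/5.
[UPW] = ½·((-19)·(8−16) + (-117/10)·(16−(-14)) + (-3)·(-14−8)) = ½·(152 − 351 + 66) = -133/2, so the V-coordinate is 1/2.
[UVP] = ½·((-19)·(12−8) + (-14)·(8−(-14)) + (-117/10)·(-14−12)) = ½·(-76 − 308 + 1521/5) = -399/10, so the W-coordinate is 3/10.

(1/5, 1/2, 3/10)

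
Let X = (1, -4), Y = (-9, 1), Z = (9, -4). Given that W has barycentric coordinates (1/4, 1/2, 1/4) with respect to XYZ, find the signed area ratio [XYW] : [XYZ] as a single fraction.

1/4

The signed ratio [XYW]/[XYZ] equals the barycentric coordinate of W at vertex Z, which is 1/4.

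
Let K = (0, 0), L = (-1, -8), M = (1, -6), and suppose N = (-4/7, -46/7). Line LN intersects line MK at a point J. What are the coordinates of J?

(1/2, -3)

Barycentric coordinates of N with respect to KLM: (1/7, 5/7, 1/7).
On side MK the L-coordinate is zero; dropping N's L-weight 5/7 and renormalizing the remaining 1/7 : 1/7 gives weights 1/2, 1/2 on M, K.
J = (1/2)·(1, -6) + (1/2)·(0, 0) = (1/2, -3).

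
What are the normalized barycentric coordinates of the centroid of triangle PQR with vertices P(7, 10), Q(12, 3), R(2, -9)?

(1/3, 1/3, 1/3)

The centroid is the average of the vertices, so each weight is 1/3.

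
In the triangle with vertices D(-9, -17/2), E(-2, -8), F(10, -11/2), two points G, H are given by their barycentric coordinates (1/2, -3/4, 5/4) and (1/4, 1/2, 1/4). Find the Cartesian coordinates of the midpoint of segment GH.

Barycentric coordinates of the midpoint are the average: (3/8, -1/8, 3/4).
Converting: (3/8)·D + (-1/8)·E + (3/4)·F = (35/8, -101/16).

(35/8, -101/16)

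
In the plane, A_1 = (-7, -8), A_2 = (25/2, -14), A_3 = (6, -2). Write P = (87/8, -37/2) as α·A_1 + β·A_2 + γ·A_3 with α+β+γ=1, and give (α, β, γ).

(1/4, 5/4, -1/2)

Signed area of the reference triangle: [A_1A_2A_3] = ½·((-7)·(-14−(-2)) + (25/2)·(-2−(-8)) + 6·(-8−(-14))) = ½·(84 + 75 + 36) = 195/2.
[PA_2A_3] = ½·((87/8)·(-14−(-2)) + (25/2)·(-2−(-37/2)) + 6·(-37/2−(-14))) = ½·(-261/2 + 825/4 − 27) = 195/8, so the A_1-coordinate is (195/8)/(195/2) = 1/4.
[A_1PA_3] = ½·((-7)·(-37/2−(-2)) + (87/8)·(-2−(-8)) + 6·(-8−(-37/2))) = ½·(231/2 + 261/4 + 63) = 975/8, so the A_2-coordinate is 5/4.
[A_1A_2P] = ½·((-7)·(-14−(-37/2)) + (25/2)·(-37/2−(-8)) + (87/8)·(-8−(-14))) = ½·(-63/2 − 525/4 + 261/4) = -195/4, so the A_3-coordinate is -1/2.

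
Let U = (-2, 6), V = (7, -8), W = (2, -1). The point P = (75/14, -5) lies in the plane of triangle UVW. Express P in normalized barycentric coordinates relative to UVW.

Signed area of the reference triangle: [UVW] = ½·((-2)·(-8−(-1)) + 7·(-1−6) + 2·(6−(-8))) = ½·(14 − 49 + 28) = -7/2.
[PVW] = ½·((75/14)·(-8−(-1)) + 7·(-1−(-5)) + 2·(-5−(-8))) = ½·(-75/2 + 28 + 6) = -7/4, so the U-coordinate is (-7/4)/(-7/2) = 1/2.
[UPW] = ½·((-2)·(-5−(-1)) + (75/14)·(-1−6) + 2·(6−(-5))) = ½·(8 − 75/2 + 22) = -15/4, so the V-coordinate is 15/14.
[UVP] = ½·((-2)·(-8−(-5)) + 7·(-5−6) + (75/14)·(6−(-8))) = ½·(6 − 77 + 75) = 2, so the W-coordinate is -4/7.

(1/2, 15/14, -4/7)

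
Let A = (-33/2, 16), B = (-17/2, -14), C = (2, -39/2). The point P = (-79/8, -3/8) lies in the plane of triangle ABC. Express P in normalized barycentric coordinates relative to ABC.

(1/2, 1/4, 1/4)

Signed area of the reference triangle: [ABC] = ½·((-33/2)·(-14−(-39/2)) + (-17/2)·(-39/2−16) + 2·(16−(-14))) = ½·(-363/4 + 1207/4 + 60) = 271/2.
[PBC] = ½·((-79/8)·(-14−(-39/2)) + (-17/2)·(-39/2−(-3/8)) + 2·(-3/8−(-14))) = ½·(-869/16 + 2601/16 + 109/4) = 271/4, so the A-coordinate is (271/4)/(271/2) = 1/2.
[APC] = ½·((-33/2)·(-3/8−(-39/2)) + (-79/8)·(-39/2−16) + 2·(16−(-3/8))) = ½·(-5049/16 + 5609/16 + 131/4) = 271/8, so the B-coordinate is 1/4.
[ABP] = ½·((-33/2)·(-14−(-3/8)) + (-17/2)·(-3/8−16) + (-79/8)·(16−(-14))) = ½·(3597/16 + 2227/16 − 1185/4) = 271/8, so the C-coordinate is 1/4.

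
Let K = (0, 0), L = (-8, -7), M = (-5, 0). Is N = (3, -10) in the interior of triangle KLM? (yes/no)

no

Barycentric coordinates of N: (86/35, 10/7, -101/35).
The three coordinates are positive, positive, negative; a point is interior exactly when all three are positive.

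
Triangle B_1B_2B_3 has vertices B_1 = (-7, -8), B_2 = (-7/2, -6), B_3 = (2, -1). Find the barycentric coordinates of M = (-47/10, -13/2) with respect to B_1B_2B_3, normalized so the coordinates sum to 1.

(1/2, 2/5, 1/10)

Signed area of the reference triangle: [B_1B_2B_3] = ½·((-7)·(-6−(-1)) + (-7/2)·(-1−(-8)) + 2·(-8−(-6))) = ½·(35 − 49/2 − 4) = 13/4.
[MB_2B_3] = ½·((-47/10)·(-6−(-1)) + (-7/2)·(-1−(-13/2)) + 2·(-13/2−(-6))) = ½·(47/2 − 77/4 − 1) = 13/8, so the B_1-coordinate is (13/8)/(13/4) = 1/2.
[B_1MB_3] = ½·((-7)·(-13/2−(-1)) + (-47/10)·(-1−(-8)) + 2·(-8−(-13/2))) = ½·(77/2 − 329/10 − 3) = 13/10, so the B_2-coordinate is 2/5.
[B_1B_2M] = ½·((-7)·(-6−(-13/2)) + (-7/2)·(-13/2−(-8)) + (-47/10)·(-8−(-6))) = ½·(-7/2 − 21/4 + 47/5) = 13/40, so the B_3-coordinate is 1/10.
Check: 1/2 + 2/5 + 1/10 = 1.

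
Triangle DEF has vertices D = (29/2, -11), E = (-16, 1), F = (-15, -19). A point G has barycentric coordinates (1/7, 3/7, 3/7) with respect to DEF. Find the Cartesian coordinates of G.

(-157/14, -65/7)

G = (1/7)·D + (3/7)·E + (3/7)·F.
x-coordinate: (1/7)·(29/2) + (3/7)·(-16) + (3/7)·(-15) = -157/14.
y-coordinate: (1/7)·(-11) + (3/7)·1 + (3/7)·(-19) = -65/7.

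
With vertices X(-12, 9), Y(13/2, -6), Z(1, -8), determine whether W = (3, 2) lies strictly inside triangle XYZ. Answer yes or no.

Barycentric coordinates of W: (102/239, 328/239, -191/239).
The three coordinates are positive, positive, negative; a point is interior exactly when all three are positive.

no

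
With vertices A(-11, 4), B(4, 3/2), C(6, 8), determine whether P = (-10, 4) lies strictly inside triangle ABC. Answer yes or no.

yes

Barycentric coordinates of P: (192/205, 8/205, 1/41).
The three coordinates are positive, positive, positive; a point is interior exactly when all three are positive.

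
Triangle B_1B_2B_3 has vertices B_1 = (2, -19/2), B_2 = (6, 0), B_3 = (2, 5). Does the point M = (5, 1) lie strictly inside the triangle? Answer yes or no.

Barycentric coordinates of M: (1/58, 3/4, 27/116).
The three coordinates are positive, positive, positive; a point is interior exactly when all three are positive.

yes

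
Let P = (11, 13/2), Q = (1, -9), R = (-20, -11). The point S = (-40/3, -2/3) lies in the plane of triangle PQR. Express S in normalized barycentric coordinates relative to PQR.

(2/3, -2/3, 1)

Signed area of the reference triangle: [PQR] = ½·(11·(-9−(-11)) + 1·(-11−(13/2)) + (-20)·(13/2−(-9))) = ½·(22 − 35/2 − 310) = -611/4.
[SQR] = ½·((-40/3)·(-9−(-11)) + 1·(-11−(-2/3)) + (-20)·(-2/3−(-9))) = ½·(-80/3 − 31/3 − 500/3) = -611/6, so the P-coordinate is (-611/6)/(-611/4) = 2/3.
[PSR] = ½·(11·(-2/3−(-11)) + (-40/3)·(-11−(13/2)) + (-20)·(13/2−(-2/3))) = ½·(341/3 + 700/3 − 430/3) = 611/6, so the Q-coordinate is -2/3.
[PQS] = ½·(11·(-9−(-2/3)) + 1·(-2/3−(13/2)) + (-40/3)·(13/2−(-9))) = ½·(-275/3 − 43/6 − 620/3) = -611/4, so the R-coordinate is 1.
Check: 2/3 − 2/3 + 1 = 1.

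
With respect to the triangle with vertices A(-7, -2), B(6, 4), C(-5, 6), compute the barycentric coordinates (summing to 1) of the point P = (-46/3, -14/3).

(3/2, -2/3, 1/6)

Signed area of the reference triangle: [ABC] = ½·((-7)·(4−6) + 6·(6−(-2)) + (-5)·(-2−4)) = ½·(14 + 48 + 30) = 46.
[PBC] = ½·((-46/3)·(4−6) + 6·(6−(-14/3)) + (-5)·(-14/3−4)) = ½·(92/3 + 64 + 130/3) = 69, so the A-coordinate is 69/46 = 3/2.
[APC] = ½·((-7)·(-14/3−6) + (-46/3)·(6−(-2)) + (-5)·(-2−(-14/3))) = ½·(224/3 − 368/3 − 40/3) = -92/3, so the B-coordinate is -2/3.
[ABP] = ½·((-7)·(4−(-14/3)) + 6·(-14/3−(-2)) + (-46/3)·(-2−4)) = ½·(-182/3 − 16 + 92) = 23/3, so the C-coordinate is 1/6.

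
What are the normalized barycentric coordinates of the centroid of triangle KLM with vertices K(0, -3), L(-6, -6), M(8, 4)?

(1/3, 1/3, 1/3)

The centroid is the average of the vertices, so each weight is 1/3.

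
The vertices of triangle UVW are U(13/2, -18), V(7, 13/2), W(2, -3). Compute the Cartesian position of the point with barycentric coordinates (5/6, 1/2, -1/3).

P = (5/6)·U + (1/2)·V + (-1/3)·W.
x-coordinate: (5/6)·(13/2) + (1/2)·7 + (-1/3)·2 = 33/4.
y-coordinate: (5/6)·(-18) + (1/2)·(13/2) + (-1/3)·(-3) = -43/4.

(33/4, -43/4)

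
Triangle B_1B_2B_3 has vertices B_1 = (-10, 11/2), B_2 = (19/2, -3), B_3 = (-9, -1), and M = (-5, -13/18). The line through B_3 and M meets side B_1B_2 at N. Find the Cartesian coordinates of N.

(3, -1/6)

Barycentric coordinates of M with respect to B_1B_2B_3: (1/9, 2/9, 2/3).
On side B_1B_2 the B_3-coordinate is zero; dropping M's B_3-weight 2/3 and renormalizing the remaining 1/9 : 2/9 gives weights 1/3, 2/3 on B_1, B_2.
N = (1/3)·(-10, 11/2) + (2/3)·(19/2, -3) = (3, -1/6).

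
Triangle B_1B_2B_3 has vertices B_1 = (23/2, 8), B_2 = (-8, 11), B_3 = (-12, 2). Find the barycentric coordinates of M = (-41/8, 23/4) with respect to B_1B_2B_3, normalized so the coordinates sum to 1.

(1/4, 1/4, 1/2)

Signed area of the reference triangle: [B_1B_2B_3] = ½·((23/2)·(11−2) + (-8)·(2−8) + (-12)·(8−11)) = ½·(207/2 + 48 + 36) = 375/4.
[MB_2B_3] = ½·((-41/8)·(11−2) + (-8)·(2−(23/4)) + (-12)·(23/4−11)) = ½·(-369/8 + 30 + 63) = 375/16, so the B_1-coordinate is (375/16)/(375/4) = 1/4.
[B_1MB_3] = ½·((23/2)·(23/4−2) + (-41/8)·(2−8) + (-12)·(8−(23/4))) = ½·(345/8 + 123/4 − 27) = 375/16, so the B_2-coordinate is 1/4.
[B_1B_2M] = ½·((23/2)·(11−(23/4)) + (-8)·(23/4−8) + (-41/8)·(8−11)) = ½·(483/8 + 18 + 123/8) = 375/8, so the B_3-coordinate is 1/2.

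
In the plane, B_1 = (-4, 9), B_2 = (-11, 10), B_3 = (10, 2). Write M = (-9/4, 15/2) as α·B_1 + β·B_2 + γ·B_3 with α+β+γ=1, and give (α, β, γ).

(1/2, 1/4, 1/4)

Signed area of the reference triangle: [B_1B_2B_3] = ½·((-4)·(10−2) + (-11)·(2−9) + 10·(9−10)) = ½·(-32 + 77 − 10) = 35/2.
[MB_2B_3] = ½·((-9/4)·(10−2) + (-11)·(2−(15/2)) + 10·(15/2−10)) = ½·(-18 + 121/2 − 25) = 35/4, so the B_1-coordinate is (35/4)/(35/2) = 1/2.
[B_1MB_3] = ½·((-4)·(15/2−2) + (-9/4)·(2−9) + 10·(9−(15/2))) = ½·(-22 + 63/4 + 15) = 35/8, so the B_2-coordinate is 1/4.
[B_1B_2M] = ½·((-4)·(10−(15/2)) + (-11)·(15/2−9) + (-9/4)·(9−10)) = ½·(-10 + 33/2 + 9/4) = 35/8, so the B_3-coordinate is 1/4.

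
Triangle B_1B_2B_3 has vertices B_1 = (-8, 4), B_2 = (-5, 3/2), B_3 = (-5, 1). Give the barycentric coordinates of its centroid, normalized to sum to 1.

(1/3, 1/3, 1/3)

The centroid is the average of the vertices, so each weight is 1/3.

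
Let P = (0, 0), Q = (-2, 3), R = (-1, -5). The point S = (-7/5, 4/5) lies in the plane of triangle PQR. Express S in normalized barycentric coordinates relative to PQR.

(1/5, 3/5, 1/5)

Signed area of the reference triangle: [PQR] = ½·(0·(3−(-5)) + (-2)·(-5−0) + (-1)·(0−3)) = ½·(0 + 10 + 3) = 13/2.
[SQR] = ½·((-7/5)·(3−(-5)) + (-2)·(-5−(4/5)) + (-1)·(4/5−3)) = ½·(-56/5 + 58/5 + 11/5) = 13/10, so the P-coordinate is (13/10)/(13/2) = 1/5.
[PSR] = ½·(0·(4/5−(-5)) + (-7/5)·(-5−0) + (-1)·(0−(4/5))) = ½·(0 + 7 + 4/5) = 39/10, so the Q-coordinate is 3/5.
[PQS] = ½·(0·(3−(4/5)) + (-2)·(4/5−0) + (-7/5)·(0−3)) = ½·(0 − 8/5 + 21/5) = 13/10, so the R-coordinate is 1/5.
Check: 1/5 + 3/5 + 1/5 = 1.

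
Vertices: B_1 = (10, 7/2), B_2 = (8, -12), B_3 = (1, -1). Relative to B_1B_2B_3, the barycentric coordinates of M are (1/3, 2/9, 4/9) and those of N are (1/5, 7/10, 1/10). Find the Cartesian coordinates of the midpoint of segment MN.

Barycentric coordinates of the midpoint are the average: (4/15, 83/180, 49/180).
Converting: (4/15)·B_1 + (83/180)·B_2 + (49/180)·B_3 = (1193/180, -877/180).

(1193/180, -877/180)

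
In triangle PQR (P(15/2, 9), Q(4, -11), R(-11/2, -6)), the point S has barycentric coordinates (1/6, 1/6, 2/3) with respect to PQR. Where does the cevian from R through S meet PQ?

Line RS meets PQ where the R-coordinate vanishes; zeroing S's R-weight and renormalizing leaves P, Q-weights 1/6 : 1/6 → (1/2, 1/2).
So T = (1/2)·P + (1/2)·Q = (23/4, -1).

(23/4, -1)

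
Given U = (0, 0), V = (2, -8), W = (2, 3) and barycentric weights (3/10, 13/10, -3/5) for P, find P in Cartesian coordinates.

(7/5, -61/5)

P = (3/10)·U + (13/10)·V + (-3/5)·W.
x-coordinate: (3/10)·0 + (13/10)·2 + (-3/5)·2 = 7/5.
y-coordinate: (3/10)·0 + (13/10)·(-8) + (-3/5)·3 = -61/5.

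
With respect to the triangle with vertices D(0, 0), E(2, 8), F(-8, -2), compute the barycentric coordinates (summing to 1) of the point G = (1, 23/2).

Signed area of the reference triangle: [DEF] = ½·(0·(8−(-2)) + 2·(-2−0) + (-8)·(0−8)) = ½·(0 − 4 + 64) = 30.
[GEF] = ½·(1·(8−(-2)) + 2·(-2−(23/2)) + (-8)·(23/2−8)) = ½·(10 − 27 − 28) = -45/2, so the D-coordinate is (-45/2)/30 = -3/4.
[DGF] = ½·(0·(23/2−(-2)) + 1·(-2−0) + (-8)·(0−(23/2))) = ½·(0 − 2 + 92) = 45, so the E-coordinate is 3/2.
[DEG] = ½·(0·(8−(23/2)) + 2·(23/2−0) + 1·(0−8)) = ½·(0 + 23 − 8) = 15/2, so the F-coordinate is 1/4.

(-3/4, 3/2, 1/4)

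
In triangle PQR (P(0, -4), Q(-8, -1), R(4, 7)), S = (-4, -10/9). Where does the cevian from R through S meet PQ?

Barycentric coordinates of S with respect to PQR: (1/3, 5/9, 1/9).
On side PQ the R-coordinate is zero; dropping S's R-weight 1/9 and renormalizing the remaining 1/3 : 5/9 gives weights 3/8, 5/8 on P, Q.
T = (3/8)·(0, -4) + (5/8)·(-8, -1) = (-5, -17/8).

(-5, -17/8)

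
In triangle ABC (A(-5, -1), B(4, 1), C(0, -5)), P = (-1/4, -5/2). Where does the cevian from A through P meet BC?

(4/3, -3)

Barycentric coordinates of P with respect to ABC: (1/4, 1/4, 1/2).
On side BC the A-coordinate is zero; dropping P's A-weight 1/4 and renormalizing the remaining 1/4 : 1/2 gives weights 1/3, 2/3 on B, C.
Q = (1/3)·(4, 1) + (2/3)·(0, -5) = (4/3, -3).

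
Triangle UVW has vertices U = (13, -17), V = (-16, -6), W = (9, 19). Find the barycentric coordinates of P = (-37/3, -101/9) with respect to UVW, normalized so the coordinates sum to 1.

(2/9, 8/9, -1/9)

Signed area of the reference triangle: [UVW] = ½·(13·(-6−19) + (-16)·(19−(-17)) + 9·(-17−(-6))) = ½·(-325 − 576 − 99) = -500.
[PVW] = ½·((-37/3)·(-6−19) + (-16)·(19−(-101/9)) + 9·(-101/9−(-6))) = ½·(925/3 − 4352/9 − 47) = -1000/9, so the U-coordinate is (-1000/9)/(-500) = 2/9.
[UPW] = ½·(13·(-101/9−19) + (-37/3)·(19−(-17)) + 9·(-17−(-101/9))) = ½·(-3536/9 − 444 − 52) = -4000/9, so the V-coordinate is 8/9.
[UVP] = ½·(13·(-6−(-101/9)) + (-16)·(-101/9−(-17)) + (-37/3)·(-17−(-6))) = ½·(611/9 − 832/9 + 407/3) = 500/9, so the W-coordinate is -1/9.
Check: 2/9 + 8/9 − 1/9 = 1.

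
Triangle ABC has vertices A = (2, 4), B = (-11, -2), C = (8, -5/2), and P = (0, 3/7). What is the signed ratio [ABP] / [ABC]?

2/7

[ABC] = ½·(2·(-2−(-5/2)) + (-11)·(-5/2−4) + 8·(4−(-2))) = ½·(1 + 143/2 + 48) = 241/4.
[ABP] = ½·(2·(-2−(3/7)) + (-11)·(3/7−4) + 0·(4−(-2))) = ½·(-34/7 + 275/7 + 0) = 241/14, so the ratio is (241/14)/(241/4) = 2/7.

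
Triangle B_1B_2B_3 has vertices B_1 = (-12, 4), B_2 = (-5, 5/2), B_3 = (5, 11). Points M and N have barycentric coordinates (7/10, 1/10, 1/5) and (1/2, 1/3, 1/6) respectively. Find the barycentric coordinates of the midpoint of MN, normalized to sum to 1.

Since both coordinate triples sum to 1, the midpoint's barycentrics are the componentwise average.
(7/10+1/2)/2 = 3/5; similarly 13/60 and 11/60.

(3/5, 13/60, 11/60)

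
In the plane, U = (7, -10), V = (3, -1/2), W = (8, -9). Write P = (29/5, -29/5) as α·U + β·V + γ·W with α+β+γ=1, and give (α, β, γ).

Signed area of the reference triangle: [UVW] = ½·(7·(-1/2−(-9)) + 3·(-9−(-10)) + 8·(-10−(-1/2))) = ½·(119/2 + 3 − 76) = -27/4.
[PVW] = ½·((29/5)·(-1/2−(-9)) + 3·(-9−(-29/5)) + 8·(-29/5−(-1/2))) = ½·(493/10 − 48/5 − 212/5) = -27/20, so the U-coordinate is (-27/20)/(-27/4) = 1/5.
[UPW] = ½·(7·(-29/5−(-9)) + (29/5)·(-9−(-10)) + 8·(-10−(-29/5))) = ½·(112/5 + 29/5 − 168/5) = -27/10, so the V-coordinate is 2/5.
[UVP] = ½·(7·(-1/2−(-29/5)) + 3·(-29/5−(-10)) + (29/5)·(-10−(-1/2))) = ½·(371/10 + 63/5 − 551/10) = -27/10, so the W-coordinate is 2/5.
Check: 1/5 + 2/5 + 2/5 = 1.

(1/5, 2/5, 2/5)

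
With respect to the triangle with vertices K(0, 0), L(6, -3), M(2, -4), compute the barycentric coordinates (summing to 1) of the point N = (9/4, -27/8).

Signed area of the reference triangle: [KLM] = ½·(0·(-3−(-4)) + 6·(-4−0) + 2·(0−(-3))) = ½·(0 − 24 + 6) = -9.
[NLM] = ½·((9/4)·(-3−(-4)) + 6·(-4−(-27/8)) + 2·(-27/8−(-3))) = ½·(9/4 − 15/4 − 3/4) = -9/8, so the K-coordinate is (-9/8)/(-9) = 1/8.
[KNM] = ½·(0·(-27/8−(-4)) + (9/4)·(-4−0) + 2·(0−(-27/8))) = ½·(0 − 9 + 27/4) = -9/8, so the L-coordinate is 1/8.
[KLN] = ½·(0·(-3−(-27/8)) + 6·(-27/8−0) + (9/4)·(0−(-3))) = ½·(0 − 81/4 + 27/4) = -27/4, so the M-coordinate is 3/4.

(1/8, 1/8, 3/4)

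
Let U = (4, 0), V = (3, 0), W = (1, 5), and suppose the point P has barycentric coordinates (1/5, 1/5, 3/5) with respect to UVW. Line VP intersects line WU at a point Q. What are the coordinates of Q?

Line VP meets WU where the V-coordinate vanishes; zeroing P's V-weight and renormalizing leaves W, U-weights 3/5 : 1/5 → (3/4, 1/4).
So Q = (3/4)·W + (1/4)·U = (7/4, 15/4).

(7/4, 15/4)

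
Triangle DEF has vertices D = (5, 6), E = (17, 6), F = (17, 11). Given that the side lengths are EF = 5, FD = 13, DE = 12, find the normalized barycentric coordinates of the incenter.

(1/6, 13/30, 2/5)

The incenter has barycentric coordinates proportional to the opposite side lengths: (5 : 13 : 12).
Normalizing by 5+13+12 = 30 gives (1/6, 13/30, 2/5).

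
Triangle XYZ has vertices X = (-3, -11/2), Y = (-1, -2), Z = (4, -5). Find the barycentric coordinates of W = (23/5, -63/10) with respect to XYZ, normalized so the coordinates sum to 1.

(1/5, -2/5, 6/5)

Signed area of the reference triangle: [XYZ] = ½·((-3)·(-2−(-5)) + (-1)·(-5−(-11/2)) + 4·(-11/2−(-2))) = ½·(-9 − 1/2 − 14) = -47/4.
[WYZ] = ½·((23/5)·(-2−(-5)) + (-1)·(-5−(-63/10)) + 4·(-63/10−(-2))) = ½·(69/5 − 13/10 − 86/5) = -47/20, so the X-coordinate is (-47/20)/(-47/4) = 1/5.
[XWZ] = ½·((-3)·(-63/10−(-5)) + (23/5)·(-5−(-11/2)) + 4·(-11/2−(-63/10))) = ½·(39/10 + 23/10 + 16/5) = 47/10, so the Y-coordinate is -2/5.
[XYW] = ½·((-3)·(-2−(-63/10)) + (-1)·(-63/10−(-11/2)) + (23/5)·(-11/2−(-2))) = ½·(-129/10 + 4/5 − 161/10) = -141/10, so the Z-coordinate is 6/5.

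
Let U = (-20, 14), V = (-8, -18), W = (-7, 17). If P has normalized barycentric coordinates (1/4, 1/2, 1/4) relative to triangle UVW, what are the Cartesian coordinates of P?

P = (1/4)·U + (1/2)·V + (1/4)·W.
x-coordinate: (1/4)·(-20) + (1/2)·(-8) + (1/4)·(-7) = -43/4.
y-coordinate: (1/4)·14 + (1/2)·(-18) + (1/4)·17 = -5/4.

(-43/4, -5/4)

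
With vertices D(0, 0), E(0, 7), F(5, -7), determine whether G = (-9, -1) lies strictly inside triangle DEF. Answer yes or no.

no

Barycentric coordinates of G: (166/35, -68/35, -9/5).
The three coordinates are positive, negative, negative; a point is interior exactly when all three are positive.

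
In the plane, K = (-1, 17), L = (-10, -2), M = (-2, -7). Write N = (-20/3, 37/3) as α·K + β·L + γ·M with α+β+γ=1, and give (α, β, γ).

Signed area of the reference triangle: [KLM] = ½·((-1)·(-2−(-7)) + (-10)·(-7−17) + (-2)·(17−(-2))) = ½·(-5 + 240 − 38) = 197/2.
[NLM] = ½·((-20/3)·(-2−(-7)) + (-10)·(-7−(37/3)) + (-2)·(37/3−(-2))) = ½·(-100/3 + 580/3 − 86/3) = 197/3, so the K-coordinate is (197/3)/(197/2) = 2/3.
[KNM] = ½·((-1)·(37/3−(-7)) + (-20/3)·(-7−17) + (-2)·(17−(37/3))) = ½·(-58/3 + 160 − 28/3) = 197/3, so the L-coordinate is 2/3.
[KLN] = ½·((-1)·(-2−(37/3)) + (-10)·(37/3−17) + (-20/3)·(17−(-2))) = ½·(43/3 + 140/3 − 380/3) = -197/6, so the M-coordinate is -1/3.
Check: 2/3 + 2/3 − 1/3 = 1.

(2/3, 2/3, -1/3)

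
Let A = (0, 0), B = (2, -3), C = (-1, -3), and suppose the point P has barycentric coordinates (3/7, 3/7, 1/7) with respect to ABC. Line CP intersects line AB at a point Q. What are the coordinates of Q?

(1, -3/2)

Line CP meets AB where the C-coordinate vanishes; zeroing P's C-weight and renormalizing leaves A, B-weights 3/7 : 3/7 → (1/2, 1/2).
So Q = (1/2)·A + (1/2)·B = (1, -3/2).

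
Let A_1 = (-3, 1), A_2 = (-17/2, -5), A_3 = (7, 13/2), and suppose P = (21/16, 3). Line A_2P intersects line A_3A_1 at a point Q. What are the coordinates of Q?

(19/7, 29/7)

Barycentric coordinates of P with respect to A_1A_2A_3: (3/8, 1/8, 1/2).
On side A_3A_1 the A_2-coordinate is zero; dropping P's A_2-weight 1/8 and renormalizing the remaining 1/2 : 3/8 gives weights 4/7, 3/7 on A_3, A_1.
Q = (4/7)·(7, 13/2) + (3/7)·(-3, 1) = (19/7, 29/7).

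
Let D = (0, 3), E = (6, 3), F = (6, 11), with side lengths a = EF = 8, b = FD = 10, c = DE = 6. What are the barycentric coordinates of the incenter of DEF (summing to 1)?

(1/3, 5/12, 1/4)

The incenter has barycentric coordinates proportional to the opposite side lengths: (8 : 10 : 6).
Normalizing by 8+10+6 = 24 gives (1/3, 5/12, 1/4).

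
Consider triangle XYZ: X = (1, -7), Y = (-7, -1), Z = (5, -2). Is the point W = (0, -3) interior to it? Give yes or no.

Barycentric coordinates of W: (17/64, 21/64, 13/32).
The three coordinates are positive, positive, positive; a point is interior exactly when all three are positive.

yes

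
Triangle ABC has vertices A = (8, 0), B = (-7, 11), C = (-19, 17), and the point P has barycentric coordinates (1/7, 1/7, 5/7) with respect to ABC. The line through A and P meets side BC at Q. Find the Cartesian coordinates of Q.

(-17, 16)

Line AP meets BC where the A-coordinate vanishes; zeroing P's A-weight and renormalizing leaves B, C-weights 1/7 : 5/7 → (1/6, 5/6).
So Q = (1/6)·B + (5/6)·C = (-17, 16).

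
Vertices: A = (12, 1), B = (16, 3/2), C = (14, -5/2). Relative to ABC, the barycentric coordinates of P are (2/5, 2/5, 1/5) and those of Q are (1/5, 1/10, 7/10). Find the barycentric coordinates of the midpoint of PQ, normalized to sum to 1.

Since both coordinate triples sum to 1, the midpoint's barycentrics are the componentwise average.
(2/5+1/5)/2 = 3/10; similarly 1/4 and 9/20.

(3/10, 1/4, 9/20)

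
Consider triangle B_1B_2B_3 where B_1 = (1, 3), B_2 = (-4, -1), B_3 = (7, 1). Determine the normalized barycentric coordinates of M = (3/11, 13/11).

(5/11, 4/11, 2/11)

Signed area of the reference triangle: [B_1B_2B_3] = ½·(1·(-1−1) + (-4)·(1−3) + 7·(3−(-1))) = ½·(-2 + 8 + 28) = 17.
[MB_2B_3] = ½·((3/11)·(-1−1) + (-4)·(1−(13/11)) + 7·(13/11−(-1))) = ½·(-6/11 + 8/11 + 168/11) = 85/11, so the B_1-coordinate is (85/11)/17 = 5/11.
[B_1MB_3] = ½·(1·(13/11−1) + (3/11)·(1−3) + 7·(3−(13/11))) = ½·(2/11 − 6/11 + 140/11) = 68/11, so the B_2-coordinate is 4/11.
[B_1B_2M] = ½·(1·(-1−(13/11)) + (-4)·(13/11−3) + (3/11)·(3−(-1))) = ½·(-24/11 + 80/11 + 12/11) = 34/11, so the B_3-coordinate is 2/11.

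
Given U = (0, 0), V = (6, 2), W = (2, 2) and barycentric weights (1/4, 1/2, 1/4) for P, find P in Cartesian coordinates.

P = (1/4)·U + (1/2)·V + (1/4)·W.
x-coordinate: (1/4)·0 + (1/2)·6 + (1/4)·2 = 7/2.
y-coordinate: (1/4)·0 + (1/2)·2 + (1/4)·2 = 3/2.

(7/2, 3/2)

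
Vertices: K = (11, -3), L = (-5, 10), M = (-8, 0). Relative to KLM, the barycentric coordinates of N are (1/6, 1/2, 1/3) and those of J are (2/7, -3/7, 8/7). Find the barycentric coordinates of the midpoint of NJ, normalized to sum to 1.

Since both coordinate triples sum to 1, the midpoint's barycentrics are the componentwise average.
(1/6+2/7)/2 = 19/84; similarly 1/28 and 31/42.

(19/84, 1/28, 31/42)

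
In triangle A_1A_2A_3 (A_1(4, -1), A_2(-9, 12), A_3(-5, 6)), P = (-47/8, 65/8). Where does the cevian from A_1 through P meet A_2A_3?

Barycentric coordinates of P with respect to A_1A_2A_3: (1/8, 1/2, 3/8).
On side A_2A_3 the A_1-coordinate is zero; dropping P's A_1-weight 1/8 and renormalizing the remaining 1/2 : 3/8 gives weights 4/7, 3/7 on A_2, A_3.
Q = (4/7)·(-9, 12) + (3/7)·(-5, 6) = (-51/7, 66/7).

(-51/7, 66/7)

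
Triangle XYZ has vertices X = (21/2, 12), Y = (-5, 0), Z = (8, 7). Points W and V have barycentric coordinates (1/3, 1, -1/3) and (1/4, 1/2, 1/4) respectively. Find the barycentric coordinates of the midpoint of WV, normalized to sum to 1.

(7/24, 3/4, -1/24)

Since both coordinate triples sum to 1, the midpoint's barycentrics are the componentwise average.
(1/3+1/4)/2 = 7/24; similarly 3/4 and -1/24.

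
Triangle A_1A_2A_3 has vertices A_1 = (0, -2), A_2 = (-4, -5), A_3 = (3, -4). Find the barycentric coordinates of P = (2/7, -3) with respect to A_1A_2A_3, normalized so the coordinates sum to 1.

Signed area of the reference triangle: [A_1A_2A_3] = ½·(0·(-5−(-4)) + (-4)·(-4−(-2)) + 3·(-2−(-5))) = ½·(0 + 8 + 9) = 17/2.
[PA_2A_3] = ½·((2/7)·(-5−(-4)) + (-4)·(-4−(-3)) + 3·(-3−(-5))) = ½·(-2/7 + 4 + 6) = 34/7, so the A_1-coordinate is (34/7)/(17/2) = 4/7.
[A_1PA_3] = ½·(0·(-3−(-4)) + (2/7)·(-4−(-2)) + 3·(-2−(-3))) = ½·(0 − 4/7 + 3) = 17/14, so the A_2-coordinate is 1/7.
[A_1A_2P] = ½·(0·(-5−(-3)) + (-4)·(-3−(-2)) + (2/7)·(-2−(-5))) = ½·(0 + 4 + 6/7) = 17/7, so the A_3-coordinate is 2/7.
Check: 4/7 + 1/7 + 2/7 = 1.

(4/7, 1/7, 2/7)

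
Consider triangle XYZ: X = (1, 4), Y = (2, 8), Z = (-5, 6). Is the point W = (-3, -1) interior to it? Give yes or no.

no

Barycentric coordinates of W: (53/26, -19/13, 11/26).
The three coordinates are positive, negative, positive; a point is interior exactly when all three are positive.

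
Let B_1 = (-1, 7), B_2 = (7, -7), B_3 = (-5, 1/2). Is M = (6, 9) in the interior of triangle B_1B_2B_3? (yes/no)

no

Barycentric coordinates of M: (41/24, 25/72, -19/18).
The three coordinates are positive, positive, negative; a point is interior exactly when all three are positive.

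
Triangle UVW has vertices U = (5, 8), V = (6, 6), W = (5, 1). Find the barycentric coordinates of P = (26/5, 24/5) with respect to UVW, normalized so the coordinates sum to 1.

Signed area of the reference triangle: [UVW] = ½·(5·(6−1) + 6·(1−8) + 5·(8−6)) = ½·(25 − 42 + 10) = -7/2.
[PVW] = ½·((26/5)·(6−1) + 6·(1−(24/5)) + 5·(24/5−6)) = ½·(26 − 114/5 − 6) = -7/5, so the U-coordinate is (-7/5)/(-7/2) = 2/5.
[UPW] = ½·(5·(24/5−1) + (26/5)·(1−8) + 5·(8−(24/5))) = ½·(19 − 182/5 + 16) = -7/10, so the V-coordinate is 1/5.
[UVP] = ½·(5·(6−(24/5)) + 6·(24/5−8) + (26/5)·(8−6)) = ½·(6 − 96/5 + 52/5) = -7/5, so the W-coordinate is 2/5.
Check: 2/5 + 1/5 + 2/5 = 1.

(2/5, 1/5, 2/5)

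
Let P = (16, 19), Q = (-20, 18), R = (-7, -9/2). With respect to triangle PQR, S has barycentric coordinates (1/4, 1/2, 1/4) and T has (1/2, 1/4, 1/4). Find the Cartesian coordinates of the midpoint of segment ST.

(-13/4, 51/4)

Barycentric coordinates of the midpoint are the average: (3/8, 3/8, 1/4).
Converting: (3/8)·P + (3/8)·Q + (1/4)·R = (-13/4, 51/4).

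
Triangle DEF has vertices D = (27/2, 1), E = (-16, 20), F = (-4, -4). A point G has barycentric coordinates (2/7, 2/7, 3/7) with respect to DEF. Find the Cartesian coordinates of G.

G = (2/7)·D + (2/7)·E + (3/7)·F.
x-coordinate: (2/7)·(27/2) + (2/7)·(-16) + (3/7)·(-4) = -17/7.
y-coordinate: (2/7)·1 + (2/7)·20 + (3/7)·(-4) = 30/7.

(-17/7, 30/7)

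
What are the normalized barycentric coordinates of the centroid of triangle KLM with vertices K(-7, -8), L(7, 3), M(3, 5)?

(1/3, 1/3, 1/3)

The centroid is the average of the vertices, so each weight is 1/3.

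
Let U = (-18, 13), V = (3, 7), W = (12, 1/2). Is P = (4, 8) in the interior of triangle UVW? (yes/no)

no

Barycentric coordinates of P: (-31/165, 50/33, -18/55).
The three coordinates are negative, positive, negative; a point is interior exactly when all three are positive.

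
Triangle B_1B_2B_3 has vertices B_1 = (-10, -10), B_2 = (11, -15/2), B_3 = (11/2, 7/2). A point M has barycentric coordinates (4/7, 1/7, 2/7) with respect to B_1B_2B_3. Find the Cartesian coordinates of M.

M = (4/7)·B_1 + (1/7)·B_2 + (2/7)·B_3.
x-coordinate: (4/7)·(-10) + (1/7)·11 + (2/7)·(11/2) = -18/7.
y-coordinate: (4/7)·(-10) + (1/7)·(-15/2) + (2/7)·(7/2) = -81/14.

(-18/7, -81/14)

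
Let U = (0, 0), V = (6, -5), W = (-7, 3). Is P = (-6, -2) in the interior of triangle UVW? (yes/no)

no

Barycentric coordinates of P: (-57/17, 32/17, 42/17).
The three coordinates are negative, positive, positive; a point is interior exactly when all three are positive.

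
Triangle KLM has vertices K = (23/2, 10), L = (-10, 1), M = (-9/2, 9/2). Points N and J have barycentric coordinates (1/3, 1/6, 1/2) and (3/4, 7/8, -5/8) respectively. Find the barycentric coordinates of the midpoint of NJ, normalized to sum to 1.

(13/24, 25/48, -1/16)

Since both coordinate triples sum to 1, the midpoint's barycentrics are the componentwise average.
(1/3+3/4)/2 = 13/24; similarly 25/48 and -1/16.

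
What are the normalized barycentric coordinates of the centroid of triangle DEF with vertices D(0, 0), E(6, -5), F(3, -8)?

(1/3, 1/3, 1/3)

The centroid is the average of the vertices, so each weight is 1/3.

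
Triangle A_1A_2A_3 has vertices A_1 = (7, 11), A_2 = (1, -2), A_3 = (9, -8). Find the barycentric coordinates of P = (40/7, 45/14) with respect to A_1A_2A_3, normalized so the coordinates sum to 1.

Signed area of the reference triangle: [A_1A_2A_3] = ½·(7·(-2−(-8)) + 1·(-8−11) + 9·(11−(-2))) = ½·(42 − 19 + 117) = 70.
[PA_2A_3] = ½·((40/7)·(-2−(-8)) + 1·(-8−(45/14)) + 9·(45/14−(-2))) = ½·(240/7 − 157/14 + 657/14) = 35, so the A_1-coordinate is 35/70 = 1/2.
[A_1PA_3] = ½·(7·(45/14−(-8)) + (40/7)·(-8−11) + 9·(11−(45/14))) = ½·(157/2 − 760/7 + 981/14) = 20, so the A_2-coordinate is 2/7.
[A_1A_2P] = ½·(7·(-2−(45/14)) + 1·(45/14−11) + (40/7)·(11−(-2))) = ½·(-73/2 − 109/14 + 520/7) = 15, so the A_3-coordinate is 3/14.
Check: 1/2 + 2/7 + 3/14 = 1.

(1/2, 2/7, 3/14)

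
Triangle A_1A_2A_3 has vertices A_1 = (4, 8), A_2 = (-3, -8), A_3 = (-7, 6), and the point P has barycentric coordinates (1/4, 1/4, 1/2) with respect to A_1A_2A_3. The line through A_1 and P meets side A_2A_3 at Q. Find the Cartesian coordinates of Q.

Line A_1P meets A_2A_3 where the A_1-coordinate vanishes; zeroing P's A_1-weight and renormalizing leaves A_2, A_3-weights 1/4 : 1/2 → (1/3, 2/3).
So Q = (1/3)·A_2 + (2/3)·A_3 = (-17/3, 4/3).

(-17/3, 4/3)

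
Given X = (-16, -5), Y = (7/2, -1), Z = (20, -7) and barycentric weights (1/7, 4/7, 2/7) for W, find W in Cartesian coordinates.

W = (1/7)·X + (4/7)·Y + (2/7)·Z.
x-coordinate: (1/7)·(-16) + (4/7)·(7/2) + (2/7)·20 = 38/7.
y-coordinate: (1/7)·(-5) + (4/7)·(-1) + (2/7)·(-7) = -23/7.

(38/7, -23/7)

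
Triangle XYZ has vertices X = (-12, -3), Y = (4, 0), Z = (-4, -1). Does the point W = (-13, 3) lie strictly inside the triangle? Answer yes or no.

Barycentric coordinates of W: (-41/8, -25/4, 99/8).
The three coordinates are negative, negative, positive; a point is interior exactly when all three are positive.

no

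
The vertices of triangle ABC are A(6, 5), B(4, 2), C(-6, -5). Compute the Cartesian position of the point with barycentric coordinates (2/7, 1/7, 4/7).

(-8/7, -8/7)

P = (2/7)·A + (1/7)·B + (4/7)·C.
x-coordinate: (2/7)·6 + (1/7)·4 + (4/7)·(-6) = -8/7.
y-coordinate: (2/7)·5 + (1/7)·2 + (4/7)·(-5) = -8/7.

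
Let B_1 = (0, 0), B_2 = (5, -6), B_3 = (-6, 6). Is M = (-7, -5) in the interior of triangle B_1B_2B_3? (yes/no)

no

Barycentric coordinates of M: (-133/6, 12, 67/6).
The three coordinates are negative, positive, positive; a point is interior exactly when all three are positive.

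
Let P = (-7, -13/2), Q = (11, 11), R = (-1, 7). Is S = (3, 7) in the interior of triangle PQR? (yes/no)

yes

Barycentric coordinates of S: (8/69, 9/23, 34/69).
The three coordinates are positive, positive, positive; a point is interior exactly when all three are positive.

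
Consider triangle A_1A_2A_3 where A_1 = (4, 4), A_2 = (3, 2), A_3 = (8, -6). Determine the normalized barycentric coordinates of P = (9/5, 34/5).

Signed area of the reference triangle: [A_1A_2A_3] = ½·(4·(2−(-6)) + 3·(-6−4) + 8·(4−2)) = ½·(32 − 30 + 16) = 9.
[PA_2A_3] = ½·((9/5)·(2−(-6)) + 3·(-6−(34/5)) + 8·(34/5−2)) = ½·(72/5 − 192/5 + 192/5) = 36/5, so the A_1-coordinate is (36/5)/9 = 4/5.
[A_1PA_3] = ½·(4·(34/5−(-6)) + (9/5)·(-6−4) + 8·(4−(34/5))) = ½·(256/5 − 18 − 112/5) = 27/5, so the A_2-coordinate is 3/5.
[A_1A_2P] = ½·(4·(2−(34/5)) + 3·(34/5−4) + (9/5)·(4−2)) = ½·(-96/5 + 42/5 + 18/5) = -18/5, so the A_3-coordinate is -2/5.

(4/5, 3/5, -2/5)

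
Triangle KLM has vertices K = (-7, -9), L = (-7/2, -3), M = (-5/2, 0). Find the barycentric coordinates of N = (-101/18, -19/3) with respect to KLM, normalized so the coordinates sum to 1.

Signed area of the reference triangle: [KLM] = ½·((-7)·(-3−0) + (-7/2)·(0−(-9)) + (-5/2)·(-9−(-3))) = ½·(21 − 63/2 + 15) = 9/4.
[NLM] = ½·((-101/18)·(-3−0) + (-7/2)·(0−(-19/3)) + (-5/2)·(-19/3−(-3))) = ½·(101/6 − 133/6 + 25/3) = 3/2, so the K-coordinate is (3/2)/(9/4) = 2/3.
[KNM] = ½·((-7)·(-19/3−0) + (-101/18)·(0−(-9)) + (-5/2)·(-9−(-19/3))) = ½·(133/3 − 101/2 + 20/3) = 1/4, so the L-coordinate is 1/9.
[KLN] = ½·((-7)·(-3−(-19/3)) + (-7/2)·(-19/3−(-9)) + (-101/18)·(-9−(-3))) = ½·(-70/3 − 28/3 + 101/3) = 1/2, so the M-coordinate is 2/9.
Check: 2/3 + 1/9 + 2/9 = 1.

(2/3, 1/9, 2/9)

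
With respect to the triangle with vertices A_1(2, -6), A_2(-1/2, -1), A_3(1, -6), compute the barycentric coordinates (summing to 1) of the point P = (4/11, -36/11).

(2/11, 6/11, 3/11)

Signed area of the reference triangle: [A_1A_2A_3] = ½·(2·(-1−(-6)) + (-1/2)·(-6−(-6)) + 1·(-6−(-1))) = ½·(10 + 0 − 5) = 5/2.
[PA_2A_3] = ½·((4/11)·(-1−(-6)) + (-1/2)·(-6−(-36/11)) + 1·(-36/11−(-1))) = ½·(20/11 + 15/11 − 25/11) = 5/11, so the A_1-coordinate is (5/11)/(5/2) = 2/11.
[A_1PA_3] = ½·(2·(-36/11−(-6)) + (4/11)·(-6−(-6)) + 1·(-6−(-36/11))) = ½·(60/11 + 0 − 30/11) = 15/11, so the A_2-coordinate is 6/11.
[A_1A_2P] = ½·(2·(-1−(-36/11)) + (-1/2)·(-36/11−(-6)) + (4/11)·(-6−(-1))) = ½·(50/11 − 15/11 − 20/11) = 15/22, so the A_3-coordinate is 3/11.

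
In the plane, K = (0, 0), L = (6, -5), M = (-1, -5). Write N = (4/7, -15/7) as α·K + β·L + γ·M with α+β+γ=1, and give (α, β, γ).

Signed area of the reference triangle: [KLM] = ½·(0·(-5−(-5)) + 6·(-5−0) + (-1)·(0−(-5))) = ½·(0 − 30 − 5) = -35/2.
[NLM] = ½·((4/7)·(-5−(-5)) + 6·(-5−(-15/7)) + (-1)·(-15/7−(-5))) = ½·(0 − 120/7 − 20/7) = -10, so the K-coordinate is (-10)/(-35/2) = 4/7.
[KNM] = ½·(0·(-15/7−(-5)) + (4/7)·(-5−0) + (-1)·(0−(-15/7))) = ½·(0 − 20/7 − 15/7) = -5/2, so the L-coordinate is 1/7.
[KLN] = ½·(0·(-5−(-15/7)) + 6·(-15/7−0) + (4/7)·(0−(-5))) = ½·(0 − 90/7 + 20/7) = -5, so the M-coordinate is 2/7.
Check: 4/7 + 1/7 + 2/7 = 1.

(4/7, 1/7, 2/7)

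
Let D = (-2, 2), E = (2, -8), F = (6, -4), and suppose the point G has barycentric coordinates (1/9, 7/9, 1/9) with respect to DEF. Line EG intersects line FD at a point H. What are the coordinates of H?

Line EG meets FD where the E-coordinate vanishes; zeroing G's E-weight and renormalizing leaves F, D-weights 1/9 : 1/9 → (1/2, 1/2).
So H = (1/2)·F + (1/2)·D = (2, -1).

(2, -1)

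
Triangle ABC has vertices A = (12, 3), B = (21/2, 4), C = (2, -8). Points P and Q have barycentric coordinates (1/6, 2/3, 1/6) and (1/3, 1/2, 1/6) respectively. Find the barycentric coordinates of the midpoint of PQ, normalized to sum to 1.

(1/4, 7/12, 1/6)

Since both coordinate triples sum to 1, the midpoint's barycentrics are the componentwise average.
(1/6+1/3)/2 = 1/4; similarly 7/12 and 1/6.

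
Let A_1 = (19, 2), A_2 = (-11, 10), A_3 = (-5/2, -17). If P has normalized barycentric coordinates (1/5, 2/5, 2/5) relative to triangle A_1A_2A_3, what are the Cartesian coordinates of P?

(-8/5, -12/5)

P = (1/5)·A_1 + (2/5)·A_2 + (2/5)·A_3.
x-coordinate: (1/5)·19 + (2/5)·(-11) + (2/5)·(-5/2) = -8/5.
y-coordinate: (1/5)·2 + (2/5)·10 + (2/5)·(-17) = -12/5.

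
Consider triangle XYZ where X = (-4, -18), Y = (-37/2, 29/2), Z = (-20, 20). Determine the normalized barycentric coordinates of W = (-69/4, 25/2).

(1/8, 1/2, 3/8)

Signed area of the reference triangle: [XYZ] = ½·((-4)·(29/2−20) + (-37/2)·(20−(-18)) + (-20)·(-18−(29/2))) = ½·(22 − 703 + 650) = -31/2.
[WYZ] = ½·((-69/4)·(29/2−20) + (-37/2)·(20−(25/2)) + (-20)·(25/2−(29/2))) = ½·(759/8 − 555/4 + 40) = -31/16, so the X-coordinate is (-31/16)/(-31/2) = 1/8.
[XWZ] = ½·((-4)·(25/2−20) + (-69/4)·(20−(-18)) + (-20)·(-18−(25/2))) = ½·(30 − 1311/2 + 610) = -31/4, so the Y-coordinate is 1/2.
[XYW] = ½·((-4)·(29/2−(25/2)) + (-37/2)·(25/2−(-18)) + (-69/4)·(-18−(29/2))) = ½·(-8 − 2257/4 + 4485/8) = -93/16, so the Z-coordinate is 3/8.
Check: 1/8 + 1/2 + 3/8 = 1.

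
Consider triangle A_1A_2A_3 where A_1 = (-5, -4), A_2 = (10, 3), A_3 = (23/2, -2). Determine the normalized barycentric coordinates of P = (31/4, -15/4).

Signed area of the reference triangle: [A_1A_2A_3] = ½·((-5)·(3−(-2)) + 10·(-2−(-4)) + (23/2)·(-4−3)) = ½·(-25 + 20 − 161/2) = -171/4.
[PA_2A_3] = ½·((31/4)·(3−(-2)) + 10·(-2−(-15/4)) + (23/2)·(-15/4−3)) = ½·(155/4 + 35/2 − 621/8) = -171/16, so the A_1-coordinate is (-171/16)/(-171/4) = 1/4.
[A_1PA_3] = ½·((-5)·(-15/4−(-2)) + (31/4)·(-2−(-4)) + (23/2)·(-4−(-15/4))) = ½·(35/4 + 31/2 − 23/8) = 171/16, so the A_2-coordinate is -1/4.
[A_1A_2P] = ½·((-5)·(3−(-15/4)) + 10·(-15/4−(-4)) + (31/4)·(-4−3)) = ½·(-135/4 + 5/2 − 217/4) = -171/4, so the A_3-coordinate is 1.

(1/4, -1/4, 1)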